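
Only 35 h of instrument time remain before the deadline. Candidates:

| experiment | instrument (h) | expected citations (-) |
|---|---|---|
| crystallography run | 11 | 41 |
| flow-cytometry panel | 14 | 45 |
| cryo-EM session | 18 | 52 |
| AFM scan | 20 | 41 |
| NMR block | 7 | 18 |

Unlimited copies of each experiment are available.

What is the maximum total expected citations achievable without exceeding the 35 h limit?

Ranking by ratio (expected citations/h): crystallography run 3.73, flow-cytometry panel 3.21, cryo-EM session 2.89.
Taking 3×crystallography run: 33 h used, 123 in expected citations.

123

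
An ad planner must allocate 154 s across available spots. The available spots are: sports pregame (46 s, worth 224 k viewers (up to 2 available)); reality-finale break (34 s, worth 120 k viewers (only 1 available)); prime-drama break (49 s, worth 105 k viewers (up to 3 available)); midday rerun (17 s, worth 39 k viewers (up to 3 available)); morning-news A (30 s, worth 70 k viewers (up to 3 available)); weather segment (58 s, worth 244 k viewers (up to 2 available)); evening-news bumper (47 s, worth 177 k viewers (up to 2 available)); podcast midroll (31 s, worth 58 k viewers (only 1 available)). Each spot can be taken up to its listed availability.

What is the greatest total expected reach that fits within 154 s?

692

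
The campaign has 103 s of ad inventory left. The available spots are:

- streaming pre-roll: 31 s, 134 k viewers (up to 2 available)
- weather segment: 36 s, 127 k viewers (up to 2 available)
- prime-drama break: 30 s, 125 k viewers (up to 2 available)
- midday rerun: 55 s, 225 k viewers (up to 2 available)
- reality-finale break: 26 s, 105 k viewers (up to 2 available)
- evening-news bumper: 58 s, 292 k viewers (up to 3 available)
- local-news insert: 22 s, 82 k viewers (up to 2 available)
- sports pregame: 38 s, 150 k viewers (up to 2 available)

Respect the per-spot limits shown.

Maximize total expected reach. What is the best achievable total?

456

A density-first pass picks streaming pre-roll + evening-news bumper — 426 at 89 s.
The 31 s tied up in streaming pre-roll is better spent on 2×local-news insert — total rises to 456 (102 s).
The spare 1 s is too small for any remaining spot, and no exchange beats 456.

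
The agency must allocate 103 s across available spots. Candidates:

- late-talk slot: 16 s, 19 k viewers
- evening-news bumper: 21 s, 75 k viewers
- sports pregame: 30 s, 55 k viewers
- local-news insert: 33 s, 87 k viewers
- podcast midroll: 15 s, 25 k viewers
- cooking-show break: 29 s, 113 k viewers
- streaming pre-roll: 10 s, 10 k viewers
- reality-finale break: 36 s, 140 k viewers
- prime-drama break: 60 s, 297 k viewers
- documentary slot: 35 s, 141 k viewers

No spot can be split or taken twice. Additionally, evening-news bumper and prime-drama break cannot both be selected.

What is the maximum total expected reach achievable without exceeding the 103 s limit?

Prime-drama break + documentary slot uses 95 of the 103 s and totals 438.

438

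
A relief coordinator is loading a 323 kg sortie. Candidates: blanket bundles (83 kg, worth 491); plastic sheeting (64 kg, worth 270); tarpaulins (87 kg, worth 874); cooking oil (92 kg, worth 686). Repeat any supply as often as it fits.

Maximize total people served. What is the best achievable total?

By people served per kg: tarpaulins 10.05, cooking oil 7.46, blanket bundles 5.92 lead.
The ratio ordering already packs tightly: 3×tarpaulins, 261 kg, 2622.
That's the maximum — no swap from here does better than 2622.

2622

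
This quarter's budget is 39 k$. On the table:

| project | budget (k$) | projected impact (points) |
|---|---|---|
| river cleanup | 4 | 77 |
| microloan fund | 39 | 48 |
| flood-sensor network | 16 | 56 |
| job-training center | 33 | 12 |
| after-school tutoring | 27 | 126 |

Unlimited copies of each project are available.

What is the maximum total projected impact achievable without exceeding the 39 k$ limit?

Density check — river cleanup 19.25, after-school tutoring 4.67, flood-sensor network 3.50 are the best per k$.
Best packing: 9×river cleanup — 36 k$, 693 total.

693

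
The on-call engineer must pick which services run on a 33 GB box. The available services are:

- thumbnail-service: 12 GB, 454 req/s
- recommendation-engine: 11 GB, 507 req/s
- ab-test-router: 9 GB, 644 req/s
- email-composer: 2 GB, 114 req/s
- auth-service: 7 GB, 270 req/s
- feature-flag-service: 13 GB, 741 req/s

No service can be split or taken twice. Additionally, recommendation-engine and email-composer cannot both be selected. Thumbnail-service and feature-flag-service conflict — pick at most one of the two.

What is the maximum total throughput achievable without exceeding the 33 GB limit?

1892

Greedy by ratio would take ab-test-router + email-composer + auth-service + feature-flag-service: 31 GB used, total 1769.
Replace email-composer and auth-service with recommendation-engine: the trade gains 123 net, giving 1892 at 33 GB.
Runner-up ab-test-router + email-composer + auth-service + feature-flag-service tops out at 1769.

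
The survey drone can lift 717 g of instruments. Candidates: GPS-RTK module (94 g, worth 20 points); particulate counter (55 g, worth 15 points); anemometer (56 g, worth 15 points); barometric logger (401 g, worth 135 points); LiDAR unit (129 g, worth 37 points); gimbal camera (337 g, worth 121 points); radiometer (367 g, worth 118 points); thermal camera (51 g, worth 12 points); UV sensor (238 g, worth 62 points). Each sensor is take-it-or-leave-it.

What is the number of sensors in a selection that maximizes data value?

2

Best achievable data value is 239.
gimbal camera + radiometer hits 239 at 704 g.
Every optimal selection uses 2 sensors.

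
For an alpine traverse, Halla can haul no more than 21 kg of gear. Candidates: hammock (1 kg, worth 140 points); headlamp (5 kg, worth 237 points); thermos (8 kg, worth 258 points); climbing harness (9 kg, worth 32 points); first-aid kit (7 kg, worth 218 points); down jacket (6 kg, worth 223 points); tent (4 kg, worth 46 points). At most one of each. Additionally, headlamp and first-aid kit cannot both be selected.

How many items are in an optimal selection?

4

The maximum utility within 21 kg is 858.
For example hammock + headlamp + thermos + down jacket achieves it, using 20 kg.
Every optimal selection uses 4 items.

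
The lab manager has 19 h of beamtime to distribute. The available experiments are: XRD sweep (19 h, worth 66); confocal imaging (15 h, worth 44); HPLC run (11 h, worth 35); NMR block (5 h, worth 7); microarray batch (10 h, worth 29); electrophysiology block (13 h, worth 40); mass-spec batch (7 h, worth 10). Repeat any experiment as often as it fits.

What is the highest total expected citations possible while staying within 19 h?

66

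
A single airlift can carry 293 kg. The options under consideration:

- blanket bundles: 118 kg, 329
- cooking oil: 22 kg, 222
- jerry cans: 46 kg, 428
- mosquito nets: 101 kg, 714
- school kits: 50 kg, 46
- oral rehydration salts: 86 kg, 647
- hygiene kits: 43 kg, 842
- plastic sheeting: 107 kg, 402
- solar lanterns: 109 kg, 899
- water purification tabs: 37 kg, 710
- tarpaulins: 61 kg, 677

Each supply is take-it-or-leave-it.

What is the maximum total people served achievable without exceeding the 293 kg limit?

3371

Taking the top-ratio supplies first gives cooking oil + jerry cans + school kits + hygiene kits + water purification tabs + tarpaulins for 2925 (259 kg).
The 72 kg tied up in cooking oil and school kits is better spent on mosquito nets — total rises to 3371 (288 kg).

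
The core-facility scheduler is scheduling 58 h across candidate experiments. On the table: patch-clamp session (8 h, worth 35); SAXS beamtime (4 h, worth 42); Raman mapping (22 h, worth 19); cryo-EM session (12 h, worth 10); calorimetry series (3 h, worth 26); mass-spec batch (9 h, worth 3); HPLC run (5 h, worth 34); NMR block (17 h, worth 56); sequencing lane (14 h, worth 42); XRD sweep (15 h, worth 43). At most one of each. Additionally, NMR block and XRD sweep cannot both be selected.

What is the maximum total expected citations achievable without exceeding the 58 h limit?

235

Patch-clamp session + SAXS beamtime + calorimetry series + HPLC run + NMR block + sequencing lane uses 51 of the 58 h and totals 235.
The spare 7 h is too small for any remaining experiment, and no feasible exchange beats 235.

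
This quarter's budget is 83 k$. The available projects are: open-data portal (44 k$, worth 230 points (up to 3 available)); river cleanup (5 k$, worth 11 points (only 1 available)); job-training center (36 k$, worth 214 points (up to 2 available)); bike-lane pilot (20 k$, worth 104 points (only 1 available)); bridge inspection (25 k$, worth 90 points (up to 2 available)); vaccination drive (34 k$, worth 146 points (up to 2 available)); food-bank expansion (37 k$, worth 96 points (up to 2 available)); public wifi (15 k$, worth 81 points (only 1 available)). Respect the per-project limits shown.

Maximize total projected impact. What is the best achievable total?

444

Filling by ratio: river cleanup + 2×job-training center for 439, with 6 k$ left unused.
The 41 k$ tied up in river cleanup and job-training center is better spent on open-data portal — total rises to 444 (80 k$).
Every other selection either busts 83 k$ or exceeds an availability limit or fails to beat 444.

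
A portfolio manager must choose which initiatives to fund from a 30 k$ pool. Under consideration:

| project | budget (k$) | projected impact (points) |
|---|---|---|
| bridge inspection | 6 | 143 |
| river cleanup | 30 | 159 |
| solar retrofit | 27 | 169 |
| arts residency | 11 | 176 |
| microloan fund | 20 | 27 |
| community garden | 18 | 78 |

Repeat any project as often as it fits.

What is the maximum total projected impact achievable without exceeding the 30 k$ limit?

Best packing: 5×bridge inspection — 30 k$, 715 total.
Every other selection either busts 30 k$ or fails to beat 715.

715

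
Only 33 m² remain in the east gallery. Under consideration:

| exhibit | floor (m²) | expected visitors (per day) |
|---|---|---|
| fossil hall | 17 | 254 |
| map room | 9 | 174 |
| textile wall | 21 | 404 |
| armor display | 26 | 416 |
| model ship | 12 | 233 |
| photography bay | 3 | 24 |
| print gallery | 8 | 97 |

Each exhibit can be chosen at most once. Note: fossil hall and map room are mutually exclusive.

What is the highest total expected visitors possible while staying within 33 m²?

Taking the top-ratio exhibits first gives map room + model ship + photography bay + print gallery for 528 (32 m²).
The 20 m² tied up in map room and photography bay and print gallery is better spent on textile wall — total rises to 637 (33 m²).
The closest alternative, map room + textile wall + photography bay, reaches only 602.

637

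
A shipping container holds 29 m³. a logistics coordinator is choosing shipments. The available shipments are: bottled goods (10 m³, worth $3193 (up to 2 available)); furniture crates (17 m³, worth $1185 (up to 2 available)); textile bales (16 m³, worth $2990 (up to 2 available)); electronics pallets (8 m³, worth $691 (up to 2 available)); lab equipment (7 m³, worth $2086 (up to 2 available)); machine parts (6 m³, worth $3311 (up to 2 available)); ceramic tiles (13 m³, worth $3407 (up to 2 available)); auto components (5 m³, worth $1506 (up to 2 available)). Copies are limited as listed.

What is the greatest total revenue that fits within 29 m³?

11901

A density-first pass picks bottled goods + 2×machine parts + auto components — 11321 at 27 m³.
Replace auto components with lab equipment: the trade gains 580 net, giving 11901 at 29 m³.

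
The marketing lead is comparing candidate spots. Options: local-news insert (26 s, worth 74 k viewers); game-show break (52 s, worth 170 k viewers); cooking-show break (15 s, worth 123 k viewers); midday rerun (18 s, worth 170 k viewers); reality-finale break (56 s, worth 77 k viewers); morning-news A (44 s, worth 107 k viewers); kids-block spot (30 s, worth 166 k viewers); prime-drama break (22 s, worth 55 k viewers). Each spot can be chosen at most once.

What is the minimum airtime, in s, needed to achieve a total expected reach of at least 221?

33

Minimise s subject to total expected reach ≥ 221.
cooking-show break + midday rerun reaches 293 using 33 s.
Any bundle with less than 33 s falls short of 221.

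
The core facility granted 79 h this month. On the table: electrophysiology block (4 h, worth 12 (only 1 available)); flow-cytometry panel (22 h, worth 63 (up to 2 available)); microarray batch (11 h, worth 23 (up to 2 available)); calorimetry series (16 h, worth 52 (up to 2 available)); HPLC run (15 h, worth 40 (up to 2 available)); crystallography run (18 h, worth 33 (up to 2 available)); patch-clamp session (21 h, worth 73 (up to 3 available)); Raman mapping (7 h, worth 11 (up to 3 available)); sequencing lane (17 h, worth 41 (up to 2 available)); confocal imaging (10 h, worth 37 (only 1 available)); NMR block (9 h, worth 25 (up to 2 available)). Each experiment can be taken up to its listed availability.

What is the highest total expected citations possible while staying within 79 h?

Filling by ratio: electrophysiology block + 3×patch-clamp session + confocal imaging for 268, with 2 h left unused.
Replace electrophysiology block and confocal imaging with calorimetry series: the trade gains 3 net, giving 271 at 79 h.
No other feasible combination exceeds 271.

271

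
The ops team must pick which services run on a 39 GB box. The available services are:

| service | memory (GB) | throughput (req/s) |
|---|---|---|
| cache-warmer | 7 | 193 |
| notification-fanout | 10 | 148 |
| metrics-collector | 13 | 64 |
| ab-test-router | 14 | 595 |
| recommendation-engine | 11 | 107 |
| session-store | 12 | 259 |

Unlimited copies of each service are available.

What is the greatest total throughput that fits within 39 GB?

Density check — ab-test-router 42.50, cache-warmer 27.57, session-store 21.58 are the best per GB.
Cache-warmer + 2×ab-test-router uses 35 of the 39 GB and totals 1383.

1383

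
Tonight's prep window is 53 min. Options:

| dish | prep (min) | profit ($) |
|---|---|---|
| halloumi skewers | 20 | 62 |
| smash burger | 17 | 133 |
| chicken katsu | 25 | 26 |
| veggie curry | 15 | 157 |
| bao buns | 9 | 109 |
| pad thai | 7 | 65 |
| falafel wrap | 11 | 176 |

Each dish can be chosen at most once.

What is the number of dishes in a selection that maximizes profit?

4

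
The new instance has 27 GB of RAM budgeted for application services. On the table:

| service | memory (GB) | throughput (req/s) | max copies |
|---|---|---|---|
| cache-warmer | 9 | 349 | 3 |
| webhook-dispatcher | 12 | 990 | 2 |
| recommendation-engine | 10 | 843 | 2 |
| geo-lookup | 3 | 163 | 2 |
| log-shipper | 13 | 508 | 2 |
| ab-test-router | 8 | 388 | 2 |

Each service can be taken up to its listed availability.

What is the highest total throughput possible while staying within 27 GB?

Greedy by ratio would take 2×recommendation-engine + 2×geo-lookup: 26 GB used, total 2012.
The 23 GB tied up in 2×recommendation-engine and geo-lookup is better spent on 2×webhook-dispatcher — total rises to 2143 (27 GB).
No other feasible combination exceeds 2143.

2143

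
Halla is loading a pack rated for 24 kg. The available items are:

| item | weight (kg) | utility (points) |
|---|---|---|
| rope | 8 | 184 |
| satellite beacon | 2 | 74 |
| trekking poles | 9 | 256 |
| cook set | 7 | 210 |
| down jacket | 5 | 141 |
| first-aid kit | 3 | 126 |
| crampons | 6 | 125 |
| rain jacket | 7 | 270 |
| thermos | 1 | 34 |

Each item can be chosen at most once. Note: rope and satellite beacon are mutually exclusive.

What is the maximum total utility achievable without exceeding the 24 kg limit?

By utility per kg: first-aid kit 42.00, rain jacket 38.57, satellite beacon 37.00, thermos 34.00 lead.
Filling by ratio: satellite beacon + cook set + first-aid kit + rain jacket + thermos for 714, with 4 kg left unused.
Replace thermos with down jacket: the trade gains 107 net, giving 821 at 24 kg.

821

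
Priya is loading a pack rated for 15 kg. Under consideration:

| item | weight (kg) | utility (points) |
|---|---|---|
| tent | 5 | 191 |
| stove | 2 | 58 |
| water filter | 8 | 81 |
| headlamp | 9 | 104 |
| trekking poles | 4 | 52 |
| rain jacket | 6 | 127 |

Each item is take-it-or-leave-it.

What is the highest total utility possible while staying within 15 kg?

376

Tent + stove + rain jacket uses 13 of the 15 kg and totals 376.
Runner-up tent + trekking poles + rain jacket tops out at 370.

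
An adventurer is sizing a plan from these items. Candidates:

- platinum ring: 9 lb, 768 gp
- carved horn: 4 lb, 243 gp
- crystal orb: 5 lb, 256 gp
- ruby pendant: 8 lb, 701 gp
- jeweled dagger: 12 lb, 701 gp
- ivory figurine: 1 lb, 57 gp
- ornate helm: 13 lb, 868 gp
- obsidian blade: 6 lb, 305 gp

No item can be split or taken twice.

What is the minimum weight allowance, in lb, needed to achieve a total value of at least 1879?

26

Look for the lowest-weight combination reaching 1879.
platinum ring + carved horn + crystal orb + ruby pendant reaches 1968 using 26 lb.
No combination under 26 lb hits 1879.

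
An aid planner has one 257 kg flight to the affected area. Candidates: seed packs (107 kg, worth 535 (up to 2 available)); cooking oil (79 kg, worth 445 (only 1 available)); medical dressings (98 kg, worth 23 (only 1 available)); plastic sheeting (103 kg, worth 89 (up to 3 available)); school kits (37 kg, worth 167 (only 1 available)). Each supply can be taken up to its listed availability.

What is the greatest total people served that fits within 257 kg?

1237

Greedy by ratio would take seed packs + cooking oil + school kits: 223 kg used, total 1147.
Replace cooking oil with seed packs: the trade gains 90 net, giving 1237 at 251 kg.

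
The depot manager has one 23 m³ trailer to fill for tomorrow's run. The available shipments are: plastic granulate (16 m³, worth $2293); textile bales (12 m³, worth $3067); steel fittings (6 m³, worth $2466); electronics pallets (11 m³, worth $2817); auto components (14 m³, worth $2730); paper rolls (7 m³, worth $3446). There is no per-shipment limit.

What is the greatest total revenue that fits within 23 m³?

The ratio ordering already packs tightly: 3×paper rolls, 21 m³, 10338.

10338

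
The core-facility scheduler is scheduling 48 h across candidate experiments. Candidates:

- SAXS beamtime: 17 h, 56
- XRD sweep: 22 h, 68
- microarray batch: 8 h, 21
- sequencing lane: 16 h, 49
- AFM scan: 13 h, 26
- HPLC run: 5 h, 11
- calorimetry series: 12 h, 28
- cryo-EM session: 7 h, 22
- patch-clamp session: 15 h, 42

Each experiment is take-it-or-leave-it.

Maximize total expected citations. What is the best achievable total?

Taking the top-ratio experiments first gives SAXS beamtime + XRD sweep + cryo-EM session for 146 (46 h).
Dropping XRD sweep frees 22 h; slotting in microarray batch + sequencing lane (24 h) lifts the total to 148 at 48 h.
The closest alternative, SAXS beamtime + sequencing lane + patch-clamp session, reaches only 147.

148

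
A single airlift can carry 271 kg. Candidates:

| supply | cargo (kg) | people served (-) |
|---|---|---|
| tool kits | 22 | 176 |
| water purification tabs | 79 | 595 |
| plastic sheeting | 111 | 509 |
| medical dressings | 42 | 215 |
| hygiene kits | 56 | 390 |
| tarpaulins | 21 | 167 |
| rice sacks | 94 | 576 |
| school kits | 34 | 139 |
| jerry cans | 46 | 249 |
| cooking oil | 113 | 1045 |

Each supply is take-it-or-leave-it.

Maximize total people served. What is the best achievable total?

2206

Filling by ratio: tool kits + water purification tabs + tarpaulins + school kits + cooking oil for 2122, with 2 kg left unused.
Dropping tarpaulins and school kits frees 55 kg; slotting in hygiene kits (56 kg) lifts the total to 2206 at 270 kg.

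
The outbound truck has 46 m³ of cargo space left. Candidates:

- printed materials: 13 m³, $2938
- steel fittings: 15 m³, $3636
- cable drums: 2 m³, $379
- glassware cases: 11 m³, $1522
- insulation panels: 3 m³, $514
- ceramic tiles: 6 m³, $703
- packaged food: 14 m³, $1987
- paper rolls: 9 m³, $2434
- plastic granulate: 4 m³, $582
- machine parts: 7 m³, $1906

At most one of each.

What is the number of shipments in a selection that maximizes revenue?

Optimal total is 11293.
For example printed materials + steel fittings + cable drums + paper rolls + machine parts achieves it, using 46 m³.
Any selection reaching 11293 contains exactly 5 shipments.

5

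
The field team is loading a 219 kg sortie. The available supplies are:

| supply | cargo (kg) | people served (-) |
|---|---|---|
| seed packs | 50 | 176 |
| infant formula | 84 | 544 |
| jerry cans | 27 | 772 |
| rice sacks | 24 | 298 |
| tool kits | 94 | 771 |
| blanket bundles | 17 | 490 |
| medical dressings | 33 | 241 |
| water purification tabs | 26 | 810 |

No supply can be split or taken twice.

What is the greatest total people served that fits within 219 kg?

3155

Ranking by ratio (people served/kg): water purification tabs 31.15, blanket bundles 28.82, jerry cans 28.59, rice sacks 12.42.
Taking the top-ratio supplies first gives jerry cans + rice sacks + tool kits + blanket bundles + water purification tabs for 3141 (188 kg).
Dropping tool kits frees 94 kg; slotting in infant formula + medical dressings (117 kg) lifts the total to 3155 at 211 kg.
An exhaustive check of the 256 subsets confirms 3155.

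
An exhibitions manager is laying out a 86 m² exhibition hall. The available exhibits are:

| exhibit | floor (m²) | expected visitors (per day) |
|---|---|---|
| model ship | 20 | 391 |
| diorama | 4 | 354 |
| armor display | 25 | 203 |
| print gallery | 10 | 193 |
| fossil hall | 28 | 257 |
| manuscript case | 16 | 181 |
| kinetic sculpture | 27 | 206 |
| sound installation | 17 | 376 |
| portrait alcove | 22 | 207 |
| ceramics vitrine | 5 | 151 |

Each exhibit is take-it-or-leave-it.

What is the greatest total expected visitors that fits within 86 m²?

1722

A density-first pass picks model ship + diorama + print gallery + manuscript case + sound installation + ceramics vitrine — 1646 at 72 m².
Dropping manuscript case frees 16 m²; slotting in fossil hall (28 m²) lifts the total to 1722 at 84 m².
Next best is model ship + diorama + print gallery + sound installation + portrait alcove + ceramics vitrine at 1672 (78 m²) — short by 50.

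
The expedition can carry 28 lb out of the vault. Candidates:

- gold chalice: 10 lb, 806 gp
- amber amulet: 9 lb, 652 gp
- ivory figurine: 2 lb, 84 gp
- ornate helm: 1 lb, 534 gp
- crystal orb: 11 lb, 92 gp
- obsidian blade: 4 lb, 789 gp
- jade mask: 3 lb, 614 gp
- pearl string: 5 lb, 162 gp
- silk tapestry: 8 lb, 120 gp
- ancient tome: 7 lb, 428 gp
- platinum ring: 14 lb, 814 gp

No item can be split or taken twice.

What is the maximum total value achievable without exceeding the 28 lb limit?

3395

Density check — ornate helm 534.00, jade mask 204.67, obsidian blade 197.25, gold chalice 80.60 are the best per lb.
The ratio ordering already packs tightly: gold chalice + amber amulet + ornate helm + obsidian blade + jade mask, 27 lb, 3395.
Next best is gold chalice + ivory figurine + ornate helm + obsidian blade + jade mask + ancient tome at 3255 (27 lb) — short by 140.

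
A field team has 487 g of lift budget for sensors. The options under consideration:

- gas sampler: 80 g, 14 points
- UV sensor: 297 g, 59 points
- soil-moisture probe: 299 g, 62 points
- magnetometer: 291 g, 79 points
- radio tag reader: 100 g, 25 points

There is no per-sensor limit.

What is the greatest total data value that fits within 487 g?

By data value per g: magnetometer 0.27, radio tag reader 0.25, soil-moisture probe 0.21, UV sensor 0.20 lead.
Gas sampler + magnetometer + radio tag reader uses 471 of the 487 g and totals 118.
The spare 16 g is too small for any remaining sensor, and no exchange beats 118.

118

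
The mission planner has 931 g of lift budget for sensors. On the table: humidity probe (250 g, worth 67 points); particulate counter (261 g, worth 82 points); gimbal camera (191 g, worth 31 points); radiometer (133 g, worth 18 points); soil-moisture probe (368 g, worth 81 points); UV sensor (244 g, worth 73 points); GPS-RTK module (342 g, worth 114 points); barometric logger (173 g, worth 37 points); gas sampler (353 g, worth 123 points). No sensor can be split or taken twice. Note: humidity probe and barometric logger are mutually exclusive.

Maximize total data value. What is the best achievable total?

Density check — gas sampler 0.35, GPS-RTK module 0.33, particulate counter 0.31 are the best per g.
Filling by ratio: GPS-RTK module + barometric logger + gas sampler for 274, with 63 g left unused.
Replace GPS-RTK module and barometric logger with particulate counter + UV sensor: the trade gains 4 net, giving 278 at 858 g.

278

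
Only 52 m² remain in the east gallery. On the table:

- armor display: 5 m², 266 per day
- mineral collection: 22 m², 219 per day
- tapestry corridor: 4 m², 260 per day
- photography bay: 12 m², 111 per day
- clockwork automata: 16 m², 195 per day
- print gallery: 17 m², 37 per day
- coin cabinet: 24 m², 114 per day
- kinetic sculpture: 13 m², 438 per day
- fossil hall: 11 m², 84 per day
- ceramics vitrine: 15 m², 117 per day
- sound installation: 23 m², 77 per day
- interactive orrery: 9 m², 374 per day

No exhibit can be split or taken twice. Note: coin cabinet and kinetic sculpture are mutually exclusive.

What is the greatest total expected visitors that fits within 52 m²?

1533

Armor display + tapestry corridor + clockwork automata + kinetic sculpture + interactive orrery uses 47 of the 52 m² and totals 1533.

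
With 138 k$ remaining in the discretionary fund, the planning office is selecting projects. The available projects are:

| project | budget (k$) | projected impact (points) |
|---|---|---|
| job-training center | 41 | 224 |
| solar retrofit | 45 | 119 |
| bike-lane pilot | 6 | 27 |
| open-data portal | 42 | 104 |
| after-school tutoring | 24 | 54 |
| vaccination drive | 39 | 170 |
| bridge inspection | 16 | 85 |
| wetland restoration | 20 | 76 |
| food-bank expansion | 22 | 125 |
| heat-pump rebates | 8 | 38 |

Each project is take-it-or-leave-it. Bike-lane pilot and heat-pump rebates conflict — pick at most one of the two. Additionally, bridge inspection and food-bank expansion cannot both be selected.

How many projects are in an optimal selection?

Optimal total is 633.
For example job-training center + vaccination drive + wetland restoration + food-bank expansion + heat-pump rebates achieves it, using 130 k$.
Every optimal selection uses 5 projects.

5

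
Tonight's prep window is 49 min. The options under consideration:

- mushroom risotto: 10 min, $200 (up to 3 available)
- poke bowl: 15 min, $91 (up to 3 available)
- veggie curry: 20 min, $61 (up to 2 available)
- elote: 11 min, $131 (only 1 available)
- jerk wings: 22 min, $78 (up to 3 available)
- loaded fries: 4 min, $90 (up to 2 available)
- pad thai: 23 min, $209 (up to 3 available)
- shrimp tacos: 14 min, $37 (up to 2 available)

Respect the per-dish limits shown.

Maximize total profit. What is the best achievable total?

911

Ranking by ratio (profit/min): loaded fries 22.50, mushroom risotto 20.00, elote 11.91, pad thai 9.09.
Best packing: 3×mushroom risotto + elote + 2×loaded fries — 49 min, 911 total.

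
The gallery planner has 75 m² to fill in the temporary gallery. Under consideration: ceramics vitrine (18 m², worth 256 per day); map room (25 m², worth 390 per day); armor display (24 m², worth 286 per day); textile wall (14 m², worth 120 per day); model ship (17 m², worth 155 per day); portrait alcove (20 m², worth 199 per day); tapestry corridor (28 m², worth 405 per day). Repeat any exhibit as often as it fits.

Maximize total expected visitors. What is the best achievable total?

1170

Best packing: 3×map room — 75 m², 1170 total.
That's the maximum — no swap from here does better than 1170.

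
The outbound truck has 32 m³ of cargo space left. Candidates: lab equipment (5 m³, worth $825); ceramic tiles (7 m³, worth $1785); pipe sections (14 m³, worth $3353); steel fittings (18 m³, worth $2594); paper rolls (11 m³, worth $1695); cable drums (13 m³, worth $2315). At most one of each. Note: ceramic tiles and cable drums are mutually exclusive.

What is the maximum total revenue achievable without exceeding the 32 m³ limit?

Ranking by ratio (revenue/m³): ceramic tiles 255.00, pipe sections 239.50, cable drums 178.08.
Taking the top-ratio shipments first gives lab equipment + ceramic tiles + pipe sections for 5963 (26 m³).
Replace lab equipment with paper rolls: the trade gains 870 net, giving 6833 at 32 m³.
An exhaustive check of the 64 subsets confirms 6833.

6833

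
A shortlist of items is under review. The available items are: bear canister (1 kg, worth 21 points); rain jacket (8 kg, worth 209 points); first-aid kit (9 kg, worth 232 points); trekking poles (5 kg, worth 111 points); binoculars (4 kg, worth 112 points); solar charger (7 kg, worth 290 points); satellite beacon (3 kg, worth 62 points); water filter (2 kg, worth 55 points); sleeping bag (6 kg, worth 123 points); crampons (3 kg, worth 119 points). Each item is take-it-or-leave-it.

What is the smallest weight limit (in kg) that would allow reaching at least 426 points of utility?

11

Minimise kg subject to total utility ≥ 426.
bear canister + solar charger + crampons reaches 430 using 11 kg.
Below 11 kg the best achievable stays under 426.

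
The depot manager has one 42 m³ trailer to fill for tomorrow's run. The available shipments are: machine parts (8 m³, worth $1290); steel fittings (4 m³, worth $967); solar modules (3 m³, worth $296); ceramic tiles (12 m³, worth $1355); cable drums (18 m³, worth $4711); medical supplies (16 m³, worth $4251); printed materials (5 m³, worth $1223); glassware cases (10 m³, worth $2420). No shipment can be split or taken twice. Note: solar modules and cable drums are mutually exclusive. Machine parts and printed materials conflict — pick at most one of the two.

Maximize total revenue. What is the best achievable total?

10252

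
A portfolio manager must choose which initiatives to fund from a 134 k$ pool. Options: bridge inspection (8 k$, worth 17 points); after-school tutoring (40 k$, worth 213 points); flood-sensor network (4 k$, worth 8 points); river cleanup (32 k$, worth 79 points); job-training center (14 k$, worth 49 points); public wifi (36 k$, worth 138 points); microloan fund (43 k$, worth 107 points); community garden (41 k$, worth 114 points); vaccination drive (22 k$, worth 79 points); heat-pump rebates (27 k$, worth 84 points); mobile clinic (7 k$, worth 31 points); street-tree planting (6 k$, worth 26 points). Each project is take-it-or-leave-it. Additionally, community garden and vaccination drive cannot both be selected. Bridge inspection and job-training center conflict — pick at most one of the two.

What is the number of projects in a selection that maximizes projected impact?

7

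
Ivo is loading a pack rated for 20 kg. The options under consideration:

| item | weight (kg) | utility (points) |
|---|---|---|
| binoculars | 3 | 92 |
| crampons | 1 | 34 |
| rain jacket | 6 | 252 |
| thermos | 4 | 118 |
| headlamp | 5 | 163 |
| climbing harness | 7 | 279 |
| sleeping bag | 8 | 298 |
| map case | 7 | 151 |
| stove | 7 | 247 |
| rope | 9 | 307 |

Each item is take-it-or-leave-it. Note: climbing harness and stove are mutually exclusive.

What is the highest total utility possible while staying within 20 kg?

747

Crampons + rain jacket + headlamp + sleeping bag uses 20 of the 20 kg and totals 747.
Runner-up binoculars + rain jacket + thermos + climbing harness tops out at 741.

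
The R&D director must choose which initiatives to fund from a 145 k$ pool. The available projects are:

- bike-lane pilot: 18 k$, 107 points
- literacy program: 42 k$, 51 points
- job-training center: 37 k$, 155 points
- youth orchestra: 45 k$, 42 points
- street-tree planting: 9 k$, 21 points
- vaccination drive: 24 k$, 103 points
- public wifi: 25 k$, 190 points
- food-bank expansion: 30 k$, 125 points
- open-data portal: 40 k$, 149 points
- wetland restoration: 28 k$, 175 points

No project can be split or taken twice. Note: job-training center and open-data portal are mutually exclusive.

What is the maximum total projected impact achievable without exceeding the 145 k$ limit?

752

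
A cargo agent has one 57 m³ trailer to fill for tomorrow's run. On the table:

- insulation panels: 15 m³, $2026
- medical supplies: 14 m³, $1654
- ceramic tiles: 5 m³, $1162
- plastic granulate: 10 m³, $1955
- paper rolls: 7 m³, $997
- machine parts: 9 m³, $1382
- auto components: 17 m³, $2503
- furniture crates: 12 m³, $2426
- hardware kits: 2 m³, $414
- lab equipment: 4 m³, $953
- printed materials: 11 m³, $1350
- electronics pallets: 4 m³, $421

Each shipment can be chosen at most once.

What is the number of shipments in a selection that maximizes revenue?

7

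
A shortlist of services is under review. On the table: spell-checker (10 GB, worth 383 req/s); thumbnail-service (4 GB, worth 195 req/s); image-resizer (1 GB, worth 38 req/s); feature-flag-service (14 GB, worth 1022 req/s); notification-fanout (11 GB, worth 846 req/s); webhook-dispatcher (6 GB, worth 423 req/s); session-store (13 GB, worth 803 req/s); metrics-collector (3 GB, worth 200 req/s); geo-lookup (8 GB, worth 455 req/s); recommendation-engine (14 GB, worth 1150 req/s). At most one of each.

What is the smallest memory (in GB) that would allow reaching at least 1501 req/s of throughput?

20

Minimise GB subject to total throughput ≥ 1501.
Taking webhook-dispatcher + recommendation-engine gives 1573 (≥ 1501) for 20 GB.
No combination under 20 GB hits 1501.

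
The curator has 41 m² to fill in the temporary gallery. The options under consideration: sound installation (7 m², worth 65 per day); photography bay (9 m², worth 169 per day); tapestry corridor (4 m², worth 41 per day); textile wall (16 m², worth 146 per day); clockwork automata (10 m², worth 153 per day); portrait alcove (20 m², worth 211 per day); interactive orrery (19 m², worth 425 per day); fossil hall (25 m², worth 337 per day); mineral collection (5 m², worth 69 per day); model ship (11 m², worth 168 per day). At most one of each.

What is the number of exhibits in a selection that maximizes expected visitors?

The maximum expected visitors within 41 m² is 762.
For example photography bay + interactive orrery + model ship achieves it, using 39 m².
Every optimal selection uses 3 exhibits.

3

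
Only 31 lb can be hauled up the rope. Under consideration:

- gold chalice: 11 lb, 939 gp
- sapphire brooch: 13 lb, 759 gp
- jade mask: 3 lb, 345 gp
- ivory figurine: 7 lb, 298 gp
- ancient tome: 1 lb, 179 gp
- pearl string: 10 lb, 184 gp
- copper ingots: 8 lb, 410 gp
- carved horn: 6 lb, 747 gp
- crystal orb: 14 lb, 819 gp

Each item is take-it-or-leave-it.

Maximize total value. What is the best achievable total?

2624

Taking the top-ratio items first gives gold chalice + jade mask + ancient tome + copper ingots + carved horn for 2620 (29 lb).
Replace jade mask and copper ingots with sapphire brooch: the trade gains 4 net, giving 2624 at 31 lb.
The closest alternative, gold chalice + jade mask + ancient tome + copper ingots + carved horn, reaches only 2620.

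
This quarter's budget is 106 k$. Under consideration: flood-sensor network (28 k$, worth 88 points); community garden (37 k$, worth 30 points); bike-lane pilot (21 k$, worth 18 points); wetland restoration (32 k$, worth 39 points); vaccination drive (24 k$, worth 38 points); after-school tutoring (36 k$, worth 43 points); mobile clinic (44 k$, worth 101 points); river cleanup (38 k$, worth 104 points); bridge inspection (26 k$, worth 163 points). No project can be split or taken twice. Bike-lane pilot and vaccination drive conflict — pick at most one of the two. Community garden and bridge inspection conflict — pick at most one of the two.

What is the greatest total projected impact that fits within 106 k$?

Best packing: flood-sensor network + river cleanup + bridge inspection — 92 k$, 355 total.
No other feasible combination exceeds 355.

355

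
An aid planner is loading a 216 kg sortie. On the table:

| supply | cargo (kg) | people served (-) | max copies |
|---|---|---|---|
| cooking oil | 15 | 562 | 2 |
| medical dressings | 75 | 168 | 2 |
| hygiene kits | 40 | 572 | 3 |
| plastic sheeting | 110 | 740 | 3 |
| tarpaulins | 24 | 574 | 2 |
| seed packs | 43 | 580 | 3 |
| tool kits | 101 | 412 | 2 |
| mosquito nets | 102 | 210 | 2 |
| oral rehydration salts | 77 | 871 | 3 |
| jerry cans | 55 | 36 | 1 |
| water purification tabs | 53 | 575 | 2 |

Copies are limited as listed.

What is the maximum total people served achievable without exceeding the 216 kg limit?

4012

Ranking by ratio (people served/kg): cooking oil 37.47, tarpaulins 23.92, hygiene kits 14.30, seed packs 13.49.
Greedy by ratio would take 2×cooking oil + 3×hygiene kits + 2×tarpaulins: 198 kg used, total 3988.
Replace 3×hygiene kits with 3×seed packs: the trade gains 24 net, giving 4012 at 207 kg.
Every other selection either busts 216 kg or exceeds an availability limit or fails to beat 4012.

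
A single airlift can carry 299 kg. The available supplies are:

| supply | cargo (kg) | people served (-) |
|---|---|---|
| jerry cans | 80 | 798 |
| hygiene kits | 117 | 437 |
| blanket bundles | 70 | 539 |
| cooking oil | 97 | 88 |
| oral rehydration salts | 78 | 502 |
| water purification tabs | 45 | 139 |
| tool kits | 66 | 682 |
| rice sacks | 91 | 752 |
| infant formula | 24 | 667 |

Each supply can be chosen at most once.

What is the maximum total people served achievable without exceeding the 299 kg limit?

2899

Taking jerry cans + tool kits + rice sacks + infant formula: 261 kg used, 2899 in people served.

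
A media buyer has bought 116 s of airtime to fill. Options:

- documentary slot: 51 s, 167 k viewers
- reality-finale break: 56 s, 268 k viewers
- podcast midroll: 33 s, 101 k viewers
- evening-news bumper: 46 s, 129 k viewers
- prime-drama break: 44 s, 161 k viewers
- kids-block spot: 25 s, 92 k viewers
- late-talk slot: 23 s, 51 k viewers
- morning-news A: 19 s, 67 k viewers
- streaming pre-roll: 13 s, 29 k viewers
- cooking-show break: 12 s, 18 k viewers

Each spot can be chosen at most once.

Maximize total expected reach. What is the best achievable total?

461

Greedy by ratio would take reality-finale break + kids-block spot + morning-news A + streaming pre-roll: 113 s used, total 456.
Replace morning-news A and streaming pre-roll with podcast midroll: the trade gains 5 net, giving 461 at 114 s.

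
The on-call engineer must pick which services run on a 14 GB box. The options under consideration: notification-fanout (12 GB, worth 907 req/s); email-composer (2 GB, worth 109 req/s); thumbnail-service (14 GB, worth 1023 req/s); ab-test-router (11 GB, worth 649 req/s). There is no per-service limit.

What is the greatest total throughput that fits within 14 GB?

1023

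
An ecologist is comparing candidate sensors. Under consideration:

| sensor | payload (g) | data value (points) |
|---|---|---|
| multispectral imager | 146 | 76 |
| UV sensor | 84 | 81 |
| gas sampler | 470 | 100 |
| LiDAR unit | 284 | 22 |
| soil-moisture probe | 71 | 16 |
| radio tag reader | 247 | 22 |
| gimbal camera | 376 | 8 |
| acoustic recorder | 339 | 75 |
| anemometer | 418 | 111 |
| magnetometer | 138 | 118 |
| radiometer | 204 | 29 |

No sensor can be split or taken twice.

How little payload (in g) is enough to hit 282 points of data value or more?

Minimise g subject to total data value ≥ 282.
Taking multispectral imager + UV sensor + soil-moisture probe + magnetometer gives 291 (≥ 282) for 439 g.
Below 439 g the best achievable stays under 282.

439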